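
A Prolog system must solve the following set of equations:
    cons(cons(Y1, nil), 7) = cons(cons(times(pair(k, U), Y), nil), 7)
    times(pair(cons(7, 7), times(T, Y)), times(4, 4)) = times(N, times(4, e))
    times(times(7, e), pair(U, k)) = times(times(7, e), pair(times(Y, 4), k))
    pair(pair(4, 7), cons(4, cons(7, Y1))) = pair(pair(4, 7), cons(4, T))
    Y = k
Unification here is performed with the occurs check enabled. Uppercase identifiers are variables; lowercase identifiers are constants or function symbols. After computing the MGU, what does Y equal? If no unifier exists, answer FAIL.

FAIL

Decompose cons/2: cons(Y1, nil) = cons(times(pair(k, U), Y), nil),  7 = 7.
Decompose cons/2: Y1 = times(pair(k, U), Y),  nil = nil.
Bind Y1 := times(pair(k, U), Y); substituting into the one remaining equation that mentions Y1 gives: pair(pair(4, 7), cons(4, cons(7, times(pair(k, U), Y)))) = pair(pair(4, 7), cons(4, T)).
Delete trivial equation nil = nil.
Delete trivial equation 7 = 7.
Decompose times/2: pair(cons(7, 7), times(T, Y)) = N,  times(4, 4) = times(4, e).
Bind N := pair(cons(7, 7), times(T, Y)); no other remaining equation mentions N.
Decompose times/2: 4 = 4,  4 = e.
Delete trivial equation 4 = 4.
Clash: constants 4 and e differ; no unifier exists.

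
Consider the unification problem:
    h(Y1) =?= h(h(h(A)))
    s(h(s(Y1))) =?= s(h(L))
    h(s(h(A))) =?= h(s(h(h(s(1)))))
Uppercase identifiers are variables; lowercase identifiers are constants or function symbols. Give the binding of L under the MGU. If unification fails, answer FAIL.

s(h(h(h(s(1)))))

Decompose h/1: Y1 =?= h(h(A)).
Bind Y1 := h(h(A)); substituting into the one remaining equation that mentions Y1 gives: s(h(s(h(h(A))))) =?= s(h(L)).
Decompose s/1: h(s(h(h(A)))) =?= h(L).
Decompose h/1: s(h(h(A))) =?= L.
Bind L := s(h(h(A))); no other remaining equation mentions L.
Decompose h/1: s(h(A)) =?= s(h(h(s(1)))).
Decompose s/1: h(A) =?= h(h(s(1))).
Decompose h/1: A =?= h(s(1)).
Bind A := h(s(1)). Substituting into the earlier bindings gives Y1 := h(h(h(s(1)))), L := s(h(h(h(s(1))))).
MGU = { Y1 := h(h(h(s(1)))), L := s(h(h(h(s(1))))), A := h(s(1)) }, so L := s(h(h(h(s(1))))).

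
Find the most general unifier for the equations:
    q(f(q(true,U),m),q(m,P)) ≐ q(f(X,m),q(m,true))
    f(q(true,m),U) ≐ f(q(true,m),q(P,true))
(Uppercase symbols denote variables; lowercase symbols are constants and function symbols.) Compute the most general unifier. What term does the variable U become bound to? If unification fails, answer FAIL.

Decompose q/2: f(q(true,U),m) ≐ f(X,m),  q(m,P) ≐ q(m,true).
Decompose f/2: q(true,U) ≐ X,  m ≐ m.
Bind X := q(true,U); no other remaining equation mentions X.
Delete trivial equation m ≐ m.
Decompose q/2: m ≐ m,  P ≐ true.
Delete trivial equation m ≐ m.
Bind P := true; substituting into the remaining equation gives: f(q(true,m),U) ≐ f(q(true,m),q(true,true)).
Decompose f/2: q(true,m) ≐ q(true,m),  U ≐ q(true,true).
Delete trivial equation q(true,m) ≐ q(true,m).
Bind U := q(true,true). Substituting into the earlier binding gives X := q(true,q(true,true)).
MGU = { X := q(true,q(true,true)), P := true, U := q(true,true) }, so U := q(true,true).

q(true,true)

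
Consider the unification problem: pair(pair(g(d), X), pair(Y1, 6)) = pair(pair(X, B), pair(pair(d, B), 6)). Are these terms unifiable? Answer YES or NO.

YES

Decompose pair/2: pair(g(d), X) = pair(X, B),  pair(Y1, 6) = pair(pair(d, B), 6).
Decompose pair/2: g(d) = X,  X = B.
Bind X := g(d); substituting into the one remaining equation that mentions X gives: g(d) = B.
Bind B := g(d); substituting into the remaining equation gives: pair(Y1, 6) = pair(pair(d, g(d)), 6).
Decompose pair/2: Y1 = pair(d, g(d)),  6 = 6.
Bind Y1 := pair(d, g(d)); no other remaining equation mentions Y1.
Delete trivial equation 6 = 6.
No equations remain and no clash or occurs-check failure arose, so a unifier exists.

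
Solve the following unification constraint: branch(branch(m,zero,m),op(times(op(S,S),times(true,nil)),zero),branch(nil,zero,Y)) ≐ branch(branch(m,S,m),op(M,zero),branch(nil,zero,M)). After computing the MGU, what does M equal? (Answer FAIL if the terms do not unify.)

Decompose branch/3: branch(m,zero,m) ≐ branch(m,S,m),  op(times(op(S,S),times(true,nil)),zero) ≐ op(M,zero),  branch(nil,zero,Y) ≐ branch(nil,zero,M).
Decompose branch/3: m ≐ m,  zero ≐ S,  m ≐ m.
Delete trivial equation m ≐ m.
Bind S := zero; substituting into the one remaining equation that mentions S gives: op(times(op(zero,zero),times(true,nil)),zero) ≐ op(M,zero).
Delete trivial equation m ≐ m.
Decompose op/2: times(op(zero,zero),times(true,nil)) ≐ M,  zero ≐ zero.
Bind M := times(op(zero,zero),times(true,nil)); substituting into the one remaining equation that mentions M gives: branch(nil,zero,Y) ≐ branch(nil,zero,times(op(zero,zero),times(true,nil))).
Delete trivial equation zero ≐ zero.
Decompose branch/3: nil ≐ nil,  zero ≐ zero,  Y ≐ times(op(zero,zero),times(true,nil)).
Delete trivial equation nil ≐ nil.
Delete trivial equation zero ≐ zero.
Bind Y := times(op(zero,zero),times(true,nil)).
MGU = { S := zero, M := times(op(zero,zero),times(true,nil)), Y := times(op(zero,zero),times(true,nil)) }, so M := times(op(zero,zero),times(true,nil)).

times(op(zero,zero),times(true,nil))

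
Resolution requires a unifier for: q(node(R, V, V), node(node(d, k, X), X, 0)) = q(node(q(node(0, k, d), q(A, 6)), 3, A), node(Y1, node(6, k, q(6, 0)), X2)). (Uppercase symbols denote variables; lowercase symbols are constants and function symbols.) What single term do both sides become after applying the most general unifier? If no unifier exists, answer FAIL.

Decompose q/2: node(R, V, V) = node(q(node(0, k, d), q(A, 6)), 3, A),  node(node(d, k, X), X, 0) = node(Y1, node(6, k, q(6, 0)), X2).
Decompose node/3: R = q(node(0, k, d), q(A, 6)),  V = 3,  V = A.
Bind R := q(node(0, k, d), q(A, 6)); no other remaining equation mentions R.
Bind V := 3; substituting into the one remaining equation that mentions V gives: 3 = A.
Bind A := 3; no other remaining equation mentions A. Substituting into the earlier binding gives R := q(node(0, k, d), q(3, 6)).
Decompose node/3: node(d, k, X) = Y1,  X = node(6, k, q(6, 0)),  0 = X2.
Bind Y1 := node(d, k, X); no other remaining equation mentions Y1.
Bind X := node(6, k, q(6, 0)); no other remaining equation mentions X. Substituting into the earlier binding gives Y1 := node(d, k, node(6, k, q(6, 0))).
Bind X2 := 0.
Applying the MGU to either side gives q(node(q(node(0, k, d), q(3, 6)), 3, 3), node(node(d, k, node(6, k, q(6, 0))), node(6, k, q(6, 0)), 0)).

q(node(q(node(0, k, d), q(3, 6)), 3, 3), node(node(d, k, node(6, k, q(6, 0))), node(6, k, q(6, 0)), 0))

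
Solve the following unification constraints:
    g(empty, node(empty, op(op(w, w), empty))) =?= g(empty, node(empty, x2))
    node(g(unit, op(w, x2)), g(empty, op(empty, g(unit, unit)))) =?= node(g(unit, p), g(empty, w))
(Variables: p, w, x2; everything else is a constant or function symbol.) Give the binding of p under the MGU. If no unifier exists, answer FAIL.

op(op(empty, g(unit, unit)), op(op(op(empty, g(unit, unit)), op(empty, g(unit, unit))), empty))

Decompose g/2: empty =?= empty,  node(empty, op(op(w, w), empty)) =?= node(empty, x2).
Delete trivial equation empty =?= empty.
Decompose node/2: empty =?= empty,  op(op(w, w), empty) =?= x2.
Delete trivial equation empty =?= empty.
Bind x2 := op(op(w, w), empty); substituting into the remaining equation gives: node(g(unit, op(w, op(op(w, w), empty))), g(empty, op(empty, g(unit, unit)))) =?= node(g(unit, p), g(empty, w)).
Decompose node/2: g(unit, op(w, op(op(w, w), empty))) =?= g(unit, p),  g(empty, op(empty, g(unit, unit))) =?= g(empty, w).
Decompose g/2: unit =?= unit,  op(w, op(op(w, w), empty)) =?= p.
Delete trivial equation unit =?= unit.
Bind p := op(w, op(op(w, w), empty)); no other remaining equation mentions p.
Decompose g/2: empty =?= empty,  op(empty, g(unit, unit)) =?= w.
Delete trivial equation empty =?= empty.
Bind w := op(empty, g(unit, unit)). Substituting into the earlier bindings gives x2 := op(op(op(empty, g(unit, unit)), op(empty, g(unit, unit))), empty), p := op(op(empty, g(unit, unit)), op(op(op(empty, g(unit, unit)), op(empty, g(unit, unit))), empty)).
MGU = { x2 := op(op(op(empty, g(unit, unit)), op(empty, g(unit, unit))), empty), p := op(op(empty, g(unit, unit)), op(op(op(empty, g(unit, unit)), op(empty, g(unit, unit))), empty)), w := op(empty, g(unit, unit)) }, so p := op(op(empty, g(unit, unit)), op(op(op(empty, g(unit, unit)), op(empty, g(unit, unit))), empty)).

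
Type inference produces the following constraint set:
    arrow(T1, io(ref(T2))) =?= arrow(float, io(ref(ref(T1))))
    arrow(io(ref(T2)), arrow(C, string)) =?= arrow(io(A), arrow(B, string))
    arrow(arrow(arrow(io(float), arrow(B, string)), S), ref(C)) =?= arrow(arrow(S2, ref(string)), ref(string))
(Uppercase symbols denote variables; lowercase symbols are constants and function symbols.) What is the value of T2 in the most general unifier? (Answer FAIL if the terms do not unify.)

Decompose arrow/2: T1 =?= float,  io(ref(T2)) =?= io(ref(ref(T1))).
Bind T1 := float; substituting into the one remaining equation that mentions T1 gives: io(ref(T2)) =?= io(ref(ref(float))).
Decompose io/1: ref(T2) =?= ref(ref(float)).
Decompose ref/1: T2 =?= ref(float).
Bind T2 := ref(float); substituting into the one remaining equation that mentions T2 gives: arrow(io(ref(ref(float))), arrow(C, string)) =?= arrow(io(A), arrow(B, string)).
Decompose arrow/2: io(ref(ref(float))) =?= io(A),  arrow(C, string) =?= arrow(B, string).
Decompose io/1: ref(ref(float)) =?= A.
Bind A := ref(ref(float)); no other remaining equation mentions A.
Decompose arrow/2: C =?= B,  string =?= string.
Bind C := B; substituting into the one remaining equation that mentions C gives: arrow(arrow(arrow(io(float), arrow(B, string)), S), ref(B)) =?= arrow(arrow(S2, ref(string)), ref(string)).
Delete trivial equation string =?= string.
Decompose arrow/2: arrow(arrow(io(float), arrow(B, string)), S) =?= arrow(S2, ref(string)),  ref(B) =?= ref(string).
Decompose arrow/2: arrow(io(float), arrow(B, string)) =?= S2,  S =?= ref(string).
Bind S2 := arrow(io(float), arrow(B, string)); no other remaining equation mentions S2.
Bind S := ref(string); no other remaining equation mentions S.
Decompose ref/1: B =?= string.
Bind B := string. Substituting into the earlier bindings gives C := string, S2 := arrow(io(float), arrow(string, string)).
MGU = { T1 -> float, T2 -> ref(float), A -> ref(ref(float)), C -> string, S2 -> arrow(io(float), arrow(string, string)), S -> ref(string), B -> string }, so T2 -> ref(float).

ref(float)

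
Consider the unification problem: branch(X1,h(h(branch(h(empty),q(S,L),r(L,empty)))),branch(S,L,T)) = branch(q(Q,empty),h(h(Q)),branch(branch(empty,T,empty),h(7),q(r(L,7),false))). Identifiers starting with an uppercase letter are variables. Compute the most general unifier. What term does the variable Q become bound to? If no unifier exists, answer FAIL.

branch(h(empty),q(branch(empty,q(r(h(7),7),false),empty),h(7)),r(h(7),empty))

Decompose branch/3: X1 = q(Q,empty),  h(h(branch(h(empty),q(S,L),r(L,empty)))) = h(h(Q)),  branch(S,L,T) = branch(branch(empty,T,empty),h(7),q(r(L,7),false)).
Bind X1 := q(Q,empty); no other remaining equation mentions X1.
Decompose h/1: h(branch(h(empty),q(S,L),r(L,empty))) = h(Q).
Decompose h/1: branch(h(empty),q(S,L),r(L,empty)) = Q.
Bind Q := branch(h(empty),q(S,L),r(L,empty)); no other remaining equation mentions Q. Substituting into the earlier binding gives X1 := q(branch(h(empty),q(S,L),r(L,empty)),empty).
Decompose branch/3: S = branch(empty,T,empty),  L = h(7),  T = q(r(L,7),false).
Bind S := branch(empty,T,empty); no other remaining equation mentions S. Substituting into the earlier bindings gives X1 := q(branch(h(empty),q(branch(empty,T,empty),L),r(L,empty)),empty), Q := branch(h(empty),q(branch(empty,T,empty),L),r(L,empty)).
Bind L := h(7); substituting into the remaining equation gives: T = q(r(h(7),7),false). Substituting into the earlier bindings gives X1 := q(branch(h(empty),q(branch(empty,T,empty),h(7)),r(h(7),empty)),empty), Q := branch(h(empty),q(branch(empty,T,empty),h(7)),r(h(7),empty)).
Bind T := q(r(h(7),7),false). Substituting into the earlier bindings gives X1 := q(branch(h(empty),q(branch(empty,q(r(h(7),7),false),empty),h(7)),r(h(7),empty)),empty), Q := branch(h(empty),q(branch(empty,q(r(h(7),7),false),empty),h(7)),r(h(7),empty)), S := branch(empty,q(r(h(7),7),false),empty).
MGU = { X1 := q(branch(h(empty),q(branch(empty,q(r(h(7),7),false),empty),h(7)),r(h(7),empty)),empty), Q := branch(h(empty),q(branch(empty,q(r(h(7),7),false),empty),h(7)),r(h(7),empty)), S := branch(empty,q(r(h(7),7),false),empty), L := h(7), T := q(r(h(7),7),false) }, so Q := branch(h(empty),q(branch(empty,q(r(h(7),7),false),empty),h(7)),r(h(7),empty)).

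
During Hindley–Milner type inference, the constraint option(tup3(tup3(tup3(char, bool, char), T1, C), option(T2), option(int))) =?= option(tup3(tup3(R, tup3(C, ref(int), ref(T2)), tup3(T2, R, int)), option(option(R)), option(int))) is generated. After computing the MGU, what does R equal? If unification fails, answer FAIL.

tup3(char, bool, char)

Decompose option/1: tup3(tup3(tup3(char, bool, char), T1, C), option(T2), option(int)) =?= tup3(tup3(R, tup3(C, ref(int), ref(T2)), tup3(T2, R, int)), option(option(R)), option(int)).
Decompose tup3/3: tup3(tup3(char, bool, char), T1, C) =?= tup3(R, tup3(C, ref(int), ref(T2)), tup3(T2, R, int)),  option(T2) =?= option(option(R)),  option(int) =?= option(int).
Decompose tup3/3: tup3(char, bool, char) =?= R,  T1 =?= tup3(C, ref(int), ref(T2)),  C =?= tup3(T2, R, int).
Bind R := tup3(char, bool, char); substituting into the 2 remaining equations that mention R gives: C =?= tup3(T2, tup3(char, bool, char), int),  option(T2) =?= option(option(tup3(char, bool, char))).
Bind T1 := tup3(C, ref(int), ref(T2)); no other remaining equation mentions T1.
Bind C := tup3(T2, tup3(char, bool, char), int); no other remaining equation mentions C. Substituting into the earlier binding gives T1 := tup3(tup3(T2, tup3(char, bool, char), int), ref(int), ref(T2)).
Decompose option/1: T2 =?= option(tup3(char, bool, char)).
Bind T2 := option(tup3(char, bool, char)); no other remaining equation mentions T2. Substituting into the earlier bindings gives T1 := tup3(tup3(option(tup3(char, bool, char)), tup3(char, bool, char), int), ref(int), ref(option(tup3(char, bool, char)))), C := tup3(option(tup3(char, bool, char)), tup3(char, bool, char), int).
Delete trivial equation option(int) =?= option(int).
MGU = { R -> tup3(char, bool, char), T1 -> tup3(tup3(option(tup3(char, bool, char)), tup3(char, bool, char), int), ref(int), ref(option(tup3(char, bool, char)))), C -> tup3(option(tup3(char, bool, char)), tup3(char, bool, char), int), T2 -> option(tup3(char, bool, char)) }, so R -> tup3(char, bool, char).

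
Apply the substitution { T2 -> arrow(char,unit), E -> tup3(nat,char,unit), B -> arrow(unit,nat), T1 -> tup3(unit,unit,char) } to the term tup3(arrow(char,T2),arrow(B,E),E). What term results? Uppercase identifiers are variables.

Replace each occurrence of T2 with arrow(char,unit).
Replace each occurrence of E with tup3(nat,char,unit).
Replace each occurrence of B with arrow(unit,nat).
Result: tup3(arrow(char,arrow(char,unit)),arrow(arrow(unit,nat),tup3(nat,char,unit)),tup3(nat,char,unit)).

tup3(arrow(char,arrow(char,unit)),arrow(arrow(unit,nat),tup3(nat,char,unit)),tup3(nat,char,unit))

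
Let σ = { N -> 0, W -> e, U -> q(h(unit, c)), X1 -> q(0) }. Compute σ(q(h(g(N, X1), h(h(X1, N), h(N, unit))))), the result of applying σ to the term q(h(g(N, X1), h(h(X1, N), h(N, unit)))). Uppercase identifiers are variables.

Replace each occurrence of N with 0.
Replace each occurrence of X1 with q(0).
Result: q(h(g(0, q(0)), h(h(q(0), 0), h(0, unit)))).

q(h(g(0, q(0)), h(h(q(0), 0), h(0, unit))))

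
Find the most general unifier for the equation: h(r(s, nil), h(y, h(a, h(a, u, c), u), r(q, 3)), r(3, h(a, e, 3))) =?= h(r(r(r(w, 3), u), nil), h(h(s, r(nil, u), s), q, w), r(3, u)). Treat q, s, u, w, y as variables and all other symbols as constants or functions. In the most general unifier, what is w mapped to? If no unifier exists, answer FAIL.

Decompose h/3: r(s, nil) =?= r(r(r(w, 3), u), nil),  h(y, h(a, h(a, u, c), u), r(q, 3)) =?= h(h(s, r(nil, u), s), q, w),  r(3, h(a, e, 3)) =?= r(3, u).
Decompose r/2: s =?= r(r(w, 3), u),  nil =?= nil.
Bind s := r(r(w, 3), u); substituting into the one remaining equation that mentions s gives: h(y, h(a, h(a, u, c), u), r(q, 3)) =?= h(h(r(r(w, 3), u), r(nil, u), r(r(w, 3), u)), q, w).
Delete trivial equation nil =?= nil.
Decompose h/3: y =?= h(r(r(w, 3), u), r(nil, u), r(r(w, 3), u)),  h(a, h(a, u, c), u) =?= q,  r(q, 3) =?= w.
Bind y := h(r(r(w, 3), u), r(nil, u), r(r(w, 3), u)); no other remaining equation mentions y.
Bind q := h(a, h(a, u, c), u); substituting into the one remaining equation that mentions q gives: r(h(a, h(a, u, c), u), 3) =?= w.
Bind w := r(h(a, h(a, u, c), u), 3); no other remaining equation mentions w. Substituting into the earlier bindings gives s := r(r(r(h(a, h(a, u, c), u), 3), 3), u), y := h(r(r(r(h(a, h(a, u, c), u), 3), 3), u), r(nil, u), r(r(r(h(a, h(a, u, c), u), 3), 3), u)).
Decompose r/2: 3 =?= 3,  h(a, e, 3) =?= u.
Delete trivial equation 3 =?= 3.
Bind u := h(a, e, 3). Substituting into the earlier bindings gives s := r(r(r(h(a, h(a, h(a, e, 3), c), h(a, e, 3)), 3), 3), h(a, e, 3)), y := h(r(r(r(h(a, h(a, h(a, e, 3), c), h(a, e, 3)), 3), 3), h(a, e, 3)), r(nil, h(a, e, 3)), r(r(r(h(a, h(a, h(a, e, 3), c), h(a, e, 3)), 3), 3), h(a, e, 3))), q := h(a, h(a, h(a, e, 3), c), h(a, e, 3)), w := r(h(a, h(a, h(a, e, 3), c), h(a, e, 3)), 3).
MGU = { s := r(r(r(h(a, h(a, h(a, e, 3), c), h(a, e, 3)), 3), 3), h(a, e, 3)), y := h(r(r(r(h(a, h(a, h(a, e, 3), c), h(a, e, 3)), 3), 3), h(a, e, 3)), r(nil, h(a, e, 3)), r(r(r(h(a, h(a, h(a, e, 3), c), h(a, e, 3)), 3), 3), h(a, e, 3))), q := h(a, h(a, h(a, e, 3), c), h(a, e, 3)), w := r(h(a, h(a, h(a, e, 3), c), h(a, e, 3)), 3), u := h(a, e, 3) }, so w := r(h(a, h(a, h(a, e, 3), c), h(a, e, 3)), 3).

r(h(a, h(a, h(a, e, 3), c), h(a, e, 3)), 3)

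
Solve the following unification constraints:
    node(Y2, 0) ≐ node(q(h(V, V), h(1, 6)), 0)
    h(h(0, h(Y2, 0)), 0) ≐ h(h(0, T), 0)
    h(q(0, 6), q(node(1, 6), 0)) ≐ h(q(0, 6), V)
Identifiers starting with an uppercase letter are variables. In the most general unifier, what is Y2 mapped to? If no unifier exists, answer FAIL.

Decompose node/2: Y2 ≐ q(h(V, V), h(1, 6)),  0 ≐ 0.
Bind Y2 := q(h(V, V), h(1, 6)); substituting into the one remaining equation that mentions Y2 gives: h(h(0, h(q(h(V, V), h(1, 6)), 0)), 0) ≐ h(h(0, T), 0).
Delete trivial equation 0 ≐ 0.
Decompose h/2: h(0, h(q(h(V, V), h(1, 6)), 0)) ≐ h(0, T),  0 ≐ 0.
Decompose h/2: 0 ≐ 0,  h(q(h(V, V), h(1, 6)), 0) ≐ T.
Delete trivial equation 0 ≐ 0.
Bind T := h(q(h(V, V), h(1, 6)), 0); no other remaining equation mentions T.
Delete trivial equation 0 ≐ 0.
Decompose h/2: q(0, 6) ≐ q(0, 6),  q(node(1, 6), 0) ≐ V.
Delete trivial equation q(0, 6) ≐ q(0, 6).
Bind V := q(node(1, 6), 0). Substituting into the earlier bindings gives Y2 := q(h(q(node(1, 6), 0), q(node(1, 6), 0)), h(1, 6)), T := h(q(h(q(node(1, 6), 0), q(node(1, 6), 0)), h(1, 6)), 0).
MGU = { Y2 -> q(h(q(node(1, 6), 0), q(node(1, 6), 0)), h(1, 6)), T -> h(q(h(q(node(1, 6), 0), q(node(1, 6), 0)), h(1, 6)), 0), V -> q(node(1, 6), 0) }, so Y2 -> q(h(q(node(1, 6), 0), q(node(1, 6), 0)), h(1, 6)).

q(h(q(node(1, 6), 0), q(node(1, 6), 0)), h(1, 6))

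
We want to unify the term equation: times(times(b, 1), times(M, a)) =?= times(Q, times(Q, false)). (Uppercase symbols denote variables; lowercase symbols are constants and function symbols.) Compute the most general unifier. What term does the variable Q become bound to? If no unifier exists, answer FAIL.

Decompose times/2: times(b, 1) =?= Q,  times(M, a) =?= times(Q, false).
Bind Q := times(b, 1); substituting into the remaining equation gives: times(M, a) =?= times(times(b, 1), false).
Decompose times/2: M =?= times(b, 1),  a =?= false.
Bind M := times(b, 1); no other remaining equation mentions M.
Clash: constants a and false differ; no unifier exists.

FAIL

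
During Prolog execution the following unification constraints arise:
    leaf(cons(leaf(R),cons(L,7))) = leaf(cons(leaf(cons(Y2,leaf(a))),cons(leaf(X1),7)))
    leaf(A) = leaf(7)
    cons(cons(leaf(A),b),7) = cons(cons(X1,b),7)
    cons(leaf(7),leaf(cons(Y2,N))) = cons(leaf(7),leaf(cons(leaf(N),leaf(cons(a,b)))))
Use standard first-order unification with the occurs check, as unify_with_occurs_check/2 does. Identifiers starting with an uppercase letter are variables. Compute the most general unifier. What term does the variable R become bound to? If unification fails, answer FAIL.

cons(leaf(leaf(cons(a,b))),leaf(a))

Decompose leaf/1: cons(leaf(R),cons(L,7)) = cons(leaf(cons(Y2,leaf(a))),cons(leaf(X1),7)).
Decompose cons/2: leaf(R) = leaf(cons(Y2,leaf(a))),  cons(L,7) = cons(leaf(X1),7).
Decompose leaf/1: R = cons(Y2,leaf(a)).
Bind R := cons(Y2,leaf(a)); no other remaining equation mentions R.
Decompose cons/2: L = leaf(X1),  7 = 7.
Bind L := leaf(X1); no other remaining equation mentions L.
Delete trivial equation 7 = 7.
Decompose leaf/1: A = 7.
Bind A := 7; substituting into the one remaining equation that mentions A gives: cons(cons(leaf(7),b),7) = cons(cons(X1,b),7).
Decompose cons/2: cons(leaf(7),b) = cons(X1,b),  7 = 7.
Decompose cons/2: leaf(7) = X1,  b = b.
Bind X1 := leaf(7); no other remaining equation mentions X1. Substituting into the earlier binding gives L := leaf(leaf(7)).
Delete trivial equation b = b.
Delete trivial equation 7 = 7.
Decompose cons/2: leaf(7) = leaf(7),  leaf(cons(Y2,N)) = leaf(cons(leaf(N),leaf(cons(a,b)))).
Delete trivial equation leaf(7) = leaf(7).
Decompose leaf/1: cons(Y2,N) = cons(leaf(N),leaf(cons(a,b))).
Decompose cons/2: Y2 = leaf(N),  N = leaf(cons(a,b)).
Bind Y2 := leaf(N); no other remaining equation mentions Y2. Substituting into the earlier binding gives R := cons(leaf(N),leaf(a)).
Bind N := leaf(cons(a,b)). Substituting into the earlier bindings gives R := cons(leaf(leaf(cons(a,b))),leaf(a)), Y2 := leaf(leaf(cons(a,b))).
MGU = { R -> cons(leaf(leaf(cons(a,b))),leaf(a)), L -> leaf(leaf(7)), A -> 7, X1 -> leaf(7), Y2 -> leaf(leaf(cons(a,b))), N -> leaf(cons(a,b)) }, so R -> cons(leaf(leaf(cons(a,b))),leaf(a)).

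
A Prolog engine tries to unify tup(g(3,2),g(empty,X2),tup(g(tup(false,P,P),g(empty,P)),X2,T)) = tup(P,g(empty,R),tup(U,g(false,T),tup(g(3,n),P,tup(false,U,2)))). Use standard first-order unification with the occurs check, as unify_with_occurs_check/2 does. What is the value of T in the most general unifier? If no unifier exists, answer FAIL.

Decompose tup/3: g(3,2) = P,  g(empty,X2) = g(empty,R),  tup(g(tup(false,P,P),g(empty,P)),X2,T) = tup(U,g(false,T),tup(g(3,n),P,tup(false,U,2))).
Bind P := g(3,2); substituting into the one remaining equation that mentions P gives: tup(g(tup(false,g(3,2),g(3,2)),g(empty,g(3,2))),X2,T) = tup(U,g(false,T),tup(g(3,n),g(3,2),tup(false,U,2))).
Decompose g/2: empty = empty,  X2 = R.
Delete trivial equation empty = empty.
Bind X2 := R; substituting into the remaining equation gives: tup(g(tup(false,g(3,2),g(3,2)),g(empty,g(3,2))),R,T) = tup(U,g(false,T),tup(g(3,n),g(3,2),tup(false,U,2))).
Decompose tup/3: g(tup(false,g(3,2),g(3,2)),g(empty,g(3,2))) = U,  R = g(false,T),  T = tup(g(3,n),g(3,2),tup(false,U,2)).
Bind U := g(tup(false,g(3,2),g(3,2)),g(empty,g(3,2))); substituting into the one remaining equation that mentions U gives: T = tup(g(3,n),g(3,2),tup(false,g(tup(false,g(3,2),g(3,2)),g(empty,g(3,2))),2)).
Bind R := g(false,T); no other remaining equation mentions R. Substituting into the earlier binding gives X2 := g(false,T).
Bind T := tup(g(3,n),g(3,2),tup(false,g(tup(false,g(3,2),g(3,2)),g(empty,g(3,2))),2)). Substituting into the earlier bindings gives X2 := g(false,tup(g(3,n),g(3,2),tup(false,g(tup(false,g(3,2),g(3,2)),g(empty,g(3,2))),2))), R := g(false,tup(g(3,n),g(3,2),tup(false,g(tup(false,g(3,2),g(3,2)),g(empty,g(3,2))),2))).
MGU = { P ↦ g(3,2), X2 ↦ g(false,tup(g(3,n),g(3,2),tup(false,g(tup(false,g(3,2),g(3,2)),g(empty,g(3,2))),2))), U ↦ g(tup(false,g(3,2),g(3,2)),g(empty,g(3,2))), R ↦ g(false,tup(g(3,n),g(3,2),tup(false,g(tup(false,g(3,2),g(3,2)),g(empty,g(3,2))),2))), T ↦ tup(g(3,n),g(3,2),tup(false,g(tup(false,g(3,2),g(3,2)),g(empty,g(3,2))),2)) }, so T ↦ tup(g(3,n),g(3,2),tup(false,g(tup(false,g(3,2),g(3,2)),g(empty,g(3,2))),2)).

tup(g(3,n),g(3,2),tup(false,g(tup(false,g(3,2),g(3,2)),g(empty,g(3,2))),2))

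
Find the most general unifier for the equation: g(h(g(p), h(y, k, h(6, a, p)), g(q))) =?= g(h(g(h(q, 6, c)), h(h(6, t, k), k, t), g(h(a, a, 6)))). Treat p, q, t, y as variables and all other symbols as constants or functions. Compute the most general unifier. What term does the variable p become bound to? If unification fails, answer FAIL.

Decompose g/1: h(g(p), h(y, k, h(6, a, p)), g(q)) =?= h(g(h(q, 6, c)), h(h(6, t, k), k, t), g(h(a, a, 6))).
Decompose h/3: g(p) =?= g(h(q, 6, c)),  h(y, k, h(6, a, p)) =?= h(h(6, t, k), k, t),  g(q) =?= g(h(a, a, 6)).
Decompose g/1: p =?= h(q, 6, c).
Bind p := h(q, 6, c); substituting into the one remaining equation that mentions p gives: h(y, k, h(6, a, h(q, 6, c))) =?= h(h(6, t, k), k, t).
Decompose h/3: y =?= h(6, t, k),  k =?= k,  h(6, a, h(q, 6, c)) =?= t.
Bind y := h(6, t, k); no other remaining equation mentions y.
Delete trivial equation k =?= k.
Bind t := h(6, a, h(q, 6, c)); no other remaining equation mentions t. Substituting into the earlier binding gives y := h(6, h(6, a, h(q, 6, c)), k).
Decompose g/1: q =?= h(a, a, 6).
Bind q := h(a, a, 6). Substituting into the earlier bindings gives p := h(h(a, a, 6), 6, c), y := h(6, h(6, a, h(h(a, a, 6), 6, c)), k), t := h(6, a, h(h(a, a, 6), 6, c)).
MGU = { p ↦ h(h(a, a, 6), 6, c), y ↦ h(6, h(6, a, h(h(a, a, 6), 6, c)), k), t ↦ h(6, a, h(h(a, a, 6), 6, c)), q ↦ h(a, a, 6) }, so p ↦ h(h(a, a, 6), 6, c).

h(h(a, a, 6), 6, c)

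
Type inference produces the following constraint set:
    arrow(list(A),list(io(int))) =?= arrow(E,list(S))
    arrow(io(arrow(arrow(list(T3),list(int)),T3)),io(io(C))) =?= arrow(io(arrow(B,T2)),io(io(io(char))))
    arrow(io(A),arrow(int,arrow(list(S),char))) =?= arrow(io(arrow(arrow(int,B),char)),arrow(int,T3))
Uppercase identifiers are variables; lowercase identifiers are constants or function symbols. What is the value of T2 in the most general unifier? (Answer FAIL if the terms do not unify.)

arrow(list(io(int)),char)

Decompose arrow/2: list(A) =?= E,  list(io(int)) =?= list(S).
Bind E := list(A); no other remaining equation mentions E.
Decompose list/1: io(int) =?= S.
Bind S := io(int); substituting into the one remaining equation that mentions S gives: arrow(io(A),arrow(int,arrow(list(io(int)),char))) =?= arrow(io(arrow(arrow(int,B),char)),arrow(int,T3)).
Decompose arrow/2: io(arrow(arrow(list(T3),list(int)),T3)) =?= io(arrow(B,T2)),  io(io(C)) =?= io(io(io(char))).
Decompose io/1: arrow(arrow(list(T3),list(int)),T3) =?= arrow(B,T2).
Decompose arrow/2: arrow(list(T3),list(int)) =?= B,  T3 =?= T2.
Bind B := arrow(list(T3),list(int)); substituting into the one remaining equation that mentions B gives: arrow(io(A),arrow(int,arrow(list(io(int)),char))) =?= arrow(io(arrow(arrow(int,arrow(list(T3),list(int))),char)),arrow(int,T3)).
Bind T3 := T2; substituting into the one remaining equation that mentions T3 gives: arrow(io(A),arrow(int,arrow(list(io(int)),char))) =?= arrow(io(arrow(arrow(int,arrow(list(T2),list(int))),char)),arrow(int,T2)). Substituting into the earlier binding gives B := arrow(list(T2),list(int)).
Decompose io/1: io(C) =?= io(io(char)).
Decompose io/1: C =?= io(char).
Bind C := io(char); no other remaining equation mentions C.
Decompose arrow/2: io(A) =?= io(arrow(arrow(int,arrow(list(T2),list(int))),char)),  arrow(int,arrow(list(io(int)),char)) =?= arrow(int,T2).
Decompose io/1: A =?= arrow(arrow(int,arrow(list(T2),list(int))),char).
Bind A := arrow(arrow(int,arrow(list(T2),list(int))),char); no other remaining equation mentions A. Substituting into the earlier binding gives E := list(arrow(arrow(int,arrow(list(T2),list(int))),char)).
Decompose arrow/2: int =?= int,  arrow(list(io(int)),char) =?= T2.
Delete trivial equation int =?= int.
Bind T2 := arrow(list(io(int)),char). Substituting into the earlier bindings gives E := list(arrow(arrow(int,arrow(list(arrow(list(io(int)),char)),list(int))),char)), B := arrow(list(arrow(list(io(int)),char)),list(int)), T3 := arrow(list(io(int)),char), A := arrow(arrow(int,arrow(list(arrow(list(io(int)),char)),list(int))),char).
MGU = { E ↦ list(arrow(arrow(int,arrow(list(arrow(list(io(int)),char)),list(int))),char)), S ↦ io(int), B ↦ arrow(list(arrow(list(io(int)),char)),list(int)), T3 ↦ arrow(list(io(int)),char), C ↦ io(char), A ↦ arrow(arrow(int,arrow(list(arrow(list(io(int)),char)),list(int))),char), T2 ↦ arrow(list(io(int)),char) }, so T2 ↦ arrow(list(io(int)),char).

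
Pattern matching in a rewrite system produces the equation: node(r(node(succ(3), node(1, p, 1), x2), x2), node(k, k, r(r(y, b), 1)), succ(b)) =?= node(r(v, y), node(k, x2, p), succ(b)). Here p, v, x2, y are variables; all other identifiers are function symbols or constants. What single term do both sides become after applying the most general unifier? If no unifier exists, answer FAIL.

Decompose node/3: r(node(succ(3), node(1, p, 1), x2), x2) =?= r(v, y),  node(k, k, r(r(y, b), 1)) =?= node(k, x2, p),  succ(b) =?= succ(b).
Decompose r/2: node(succ(3), node(1, p, 1), x2) =?= v,  x2 =?= y.
Bind v := node(succ(3), node(1, p, 1), x2); no other remaining equation mentions v.
Bind x2 := y; substituting into the one remaining equation that mentions x2 gives: node(k, k, r(r(y, b), 1)) =?= node(k, y, p). Substituting into the earlier binding gives v := node(succ(3), node(1, p, 1), y).
Decompose node/3: k =?= k,  k =?= y,  r(r(y, b), 1) =?= p.
Delete trivial equation k =?= k.
Bind y := k; substituting into the one remaining equation that mentions y gives: r(r(k, b), 1) =?= p. Substituting into the earlier bindings gives v := node(succ(3), node(1, p, 1), k), x2 := k.
Bind p := r(r(k, b), 1); no other remaining equation mentions p. Substituting into the earlier binding gives v := node(succ(3), node(1, r(r(k, b), 1), 1), k).
Delete trivial equation succ(b) =?= succ(b).
Applying the MGU to either side gives node(r(node(succ(3), node(1, r(r(k, b), 1), 1), k), k), node(k, k, r(r(k, b), 1)), succ(b)).

node(r(node(succ(3), node(1, r(r(k, b), 1), 1), k), k), node(k, k, r(r(k, b), 1)), succ(b))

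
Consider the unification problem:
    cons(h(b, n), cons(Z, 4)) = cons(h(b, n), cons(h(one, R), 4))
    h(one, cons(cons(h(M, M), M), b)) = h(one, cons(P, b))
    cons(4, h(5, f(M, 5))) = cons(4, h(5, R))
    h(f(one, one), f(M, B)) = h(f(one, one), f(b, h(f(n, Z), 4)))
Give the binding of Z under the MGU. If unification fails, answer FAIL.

h(one, f(b, 5))

Decompose cons/2: h(b, n) = h(b, n),  cons(Z, 4) = cons(h(one, R), 4).
Delete trivial equation h(b, n) = h(b, n).
Decompose cons/2: Z = h(one, R),  4 = 4.
Bind Z := h(one, R); substituting into the one remaining equation that mentions Z gives: h(f(one, one), f(M, B)) = h(f(one, one), f(b, h(f(n, h(one, R)), 4))).
Delete trivial equation 4 = 4.
Decompose h/2: one = one,  cons(cons(h(M, M), M), b) = cons(P, b).
Delete trivial equation one = one.
Decompose cons/2: cons(h(M, M), M) = P,  b = b.
Bind P := cons(h(M, M), M); no other remaining equation mentions P.
Delete trivial equation b = b.
Decompose cons/2: 4 = 4,  h(5, f(M, 5)) = h(5, R).
Delete trivial equation 4 = 4.
Decompose h/2: 5 = 5,  f(M, 5) = R.
Delete trivial equation 5 = 5.
Bind R := f(M, 5); substituting into the remaining equation gives: h(f(one, one), f(M, B)) = h(f(one, one), f(b, h(f(n, h(one, f(M, 5))), 4))). Substituting into the earlier binding gives Z := h(one, f(M, 5)).
Decompose h/2: f(one, one) = f(one, one),  f(M, B) = f(b, h(f(n, h(one, f(M, 5))), 4)).
Delete trivial equation f(one, one) = f(one, one).
Decompose f/2: M = b,  B = h(f(n, h(one, f(M, 5))), 4).
Bind M := b; substituting into the remaining equation gives: B = h(f(n, h(one, f(b, 5))), 4). Substituting into the earlier bindings gives Z := h(one, f(b, 5)), P := cons(h(b, b), b), R := f(b, 5).
Bind B := h(f(n, h(one, f(b, 5))), 4).
MGU = { Z -> h(one, f(b, 5)), P -> cons(h(b, b), b), R -> f(b, 5), M -> b, B -> h(f(n, h(one, f(b, 5))), 4) }, so Z -> h(one, f(b, 5)).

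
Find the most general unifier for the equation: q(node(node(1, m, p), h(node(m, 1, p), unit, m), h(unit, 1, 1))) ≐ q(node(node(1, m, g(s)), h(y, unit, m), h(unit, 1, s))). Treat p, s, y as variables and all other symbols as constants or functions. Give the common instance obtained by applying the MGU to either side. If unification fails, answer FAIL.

q(node(node(1, m, g(1)), h(node(m, 1, g(1)), unit, m), h(unit, 1, 1)))

Decompose q/1: node(node(1, m, p), h(node(m, 1, p), unit, m), h(unit, 1, 1)) ≐ node(node(1, m, g(s)), h(y, unit, m), h(unit, 1, s)).
Decompose node/3: node(1, m, p) ≐ node(1, m, g(s)),  h(node(m, 1, p), unit, m) ≐ h(y, unit, m),  h(unit, 1, 1) ≐ h(unit, 1, s).
Decompose node/3: 1 ≐ 1,  m ≐ m,  p ≐ g(s).
Delete trivial equation 1 ≐ 1.
Delete trivial equation m ≐ m.
Bind p := g(s); substituting into the one remaining equation that mentions p gives: h(node(m, 1, g(s)), unit, m) ≐ h(y, unit, m).
Decompose h/3: node(m, 1, g(s)) ≐ y,  unit ≐ unit,  m ≐ m.
Bind y := node(m, 1, g(s)); no other remaining equation mentions y.
Delete trivial equation unit ≐ unit.
Delete trivial equation m ≐ m.
Decompose h/3: unit ≐ unit,  1 ≐ 1,  1 ≐ s.
Delete trivial equation unit ≐ unit.
Delete trivial equation 1 ≐ 1.
Bind s := 1. Substituting into the earlier bindings gives p := g(1), y := node(m, 1, g(1)).
Applying the MGU to either side gives q(node(node(1, m, g(1)), h(node(m, 1, g(1)), unit, m), h(unit, 1, 1))).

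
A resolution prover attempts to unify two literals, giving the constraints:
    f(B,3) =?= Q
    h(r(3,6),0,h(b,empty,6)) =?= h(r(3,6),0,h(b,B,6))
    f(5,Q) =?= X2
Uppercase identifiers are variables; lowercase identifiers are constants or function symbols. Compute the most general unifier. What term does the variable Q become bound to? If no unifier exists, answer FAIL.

f(empty,3)

Bind Q := f(B,3); substituting into the one remaining equation that mentions Q gives: f(5,f(B,3)) =?= X2.
Decompose h/3: r(3,6) =?= r(3,6),  0 =?= 0,  h(b,empty,6) =?= h(b,B,6).
Delete trivial equation r(3,6) =?= r(3,6).
Delete trivial equation 0 =?= 0.
Decompose h/3: b =?= b,  empty =?= B,  6 =?= 6.
Delete trivial equation b =?= b.
Bind B := empty; substituting into the one remaining equation that mentions B gives: f(5,f(empty,3)) =?= X2. Substituting into the earlier binding gives Q := f(empty,3).
Delete trivial equation 6 =?= 6.
Bind X2 := f(5,f(empty,3)).
MGU = { Q := f(empty,3), B := empty, X2 := f(5,f(empty,3)) }, so Q := f(empty,3).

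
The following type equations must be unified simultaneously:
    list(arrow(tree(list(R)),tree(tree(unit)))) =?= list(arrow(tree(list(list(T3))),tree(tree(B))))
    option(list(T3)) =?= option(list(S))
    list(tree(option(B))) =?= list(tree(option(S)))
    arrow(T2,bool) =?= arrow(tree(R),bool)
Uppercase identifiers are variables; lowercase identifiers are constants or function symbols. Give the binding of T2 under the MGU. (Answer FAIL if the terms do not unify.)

tree(list(unit))

Decompose list/1: arrow(tree(list(R)),tree(tree(unit))) =?= arrow(tree(list(list(T3))),tree(tree(B))).
Decompose arrow/2: tree(list(R)) =?= tree(list(list(T3))),  tree(tree(unit)) =?= tree(tree(B)).
Decompose tree/1: list(R) =?= list(list(T3)).
Decompose list/1: R =?= list(T3).
Bind R := list(T3); substituting into the one remaining equation that mentions R gives: arrow(T2,bool) =?= arrow(tree(list(T3)),bool).
Decompose tree/1: tree(unit) =?= tree(B).
Decompose tree/1: unit =?= B.
Bind B := unit; substituting into the one remaining equation that mentions B gives: list(tree(option(unit))) =?= list(tree(option(S))).
Decompose option/1: list(T3) =?= list(S).
Decompose list/1: T3 =?= S.
Bind T3 := S; substituting into the one remaining equation that mentions T3 gives: arrow(T2,bool) =?= arrow(tree(list(S)),bool). Substituting into the earlier binding gives R := list(S).
Decompose list/1: tree(option(unit)) =?= tree(option(S)).
Decompose tree/1: option(unit) =?= option(S).
Decompose option/1: unit =?= S.
Bind S := unit; substituting into the remaining equation gives: arrow(T2,bool) =?= arrow(tree(list(unit)),bool). Substituting into the earlier bindings gives R := list(unit), T3 := unit.
Decompose arrow/2: T2 =?= tree(list(unit)),  bool =?= bool.
Bind T2 := tree(list(unit)); no other remaining equation mentions T2.
Delete trivial equation bool =?= bool.
MGU = { R ↦ list(unit), B ↦ unit, T3 ↦ unit, S ↦ unit, T2 ↦ tree(list(unit)) }, so T2 ↦ tree(list(unit)).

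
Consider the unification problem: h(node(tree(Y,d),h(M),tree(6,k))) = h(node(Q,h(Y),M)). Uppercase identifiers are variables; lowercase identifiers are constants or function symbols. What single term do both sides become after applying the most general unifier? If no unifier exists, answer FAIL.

Decompose h/1: node(tree(Y,d),h(M),tree(6,k)) = node(Q,h(Y),M).
Decompose node/3: tree(Y,d) = Q,  h(M) = h(Y),  tree(6,k) = M.
Bind Q := tree(Y,d); no other remaining equation mentions Q.
Decompose h/1: M = Y.
Bind M := Y; substituting into the remaining equation gives: tree(6,k) = Y.
Bind Y := tree(6,k). Substituting into the earlier bindings gives Q := tree(tree(6,k),d), M := tree(6,k).
Applying the MGU to either side gives h(node(tree(tree(6,k),d),h(tree(6,k)),tree(6,k))).

h(node(tree(tree(6,k),d),h(tree(6,k)),tree(6,k)))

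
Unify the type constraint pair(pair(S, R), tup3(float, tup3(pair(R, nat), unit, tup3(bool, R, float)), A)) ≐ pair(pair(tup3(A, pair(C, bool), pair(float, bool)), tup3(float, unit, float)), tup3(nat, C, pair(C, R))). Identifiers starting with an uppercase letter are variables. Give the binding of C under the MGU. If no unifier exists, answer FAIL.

Decompose pair/2: pair(S, R) ≐ pair(tup3(A, pair(C, bool), pair(float, bool)), tup3(float, unit, float)),  tup3(float, tup3(pair(R, nat), unit, tup3(bool, R, float)), A) ≐ tup3(nat, C, pair(C, R)).
Decompose pair/2: S ≐ tup3(A, pair(C, bool), pair(float, bool)),  R ≐ tup3(float, unit, float).
Bind S := tup3(A, pair(C, bool), pair(float, bool)); no other remaining equation mentions S.
Bind R := tup3(float, unit, float); substituting into the remaining equation gives: tup3(float, tup3(pair(tup3(float, unit, float), nat), unit, tup3(bool, tup3(float, unit, float), float)), A) ≐ tup3(nat, C, pair(C, tup3(float, unit, float))).
Decompose tup3/3: float ≐ nat,  tup3(pair(tup3(float, unit, float), nat), unit, tup3(bool, tup3(float, unit, float), float)) ≐ C,  A ≐ pair(C, tup3(float, unit, float)).
Clash: constants float and nat differ; no unifier exists.

FAIL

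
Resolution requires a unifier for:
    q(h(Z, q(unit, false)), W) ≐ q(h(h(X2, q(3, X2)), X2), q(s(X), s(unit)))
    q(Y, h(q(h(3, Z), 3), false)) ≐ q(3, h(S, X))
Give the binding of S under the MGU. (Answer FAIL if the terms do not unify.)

Decompose q/2: h(Z, q(unit, false)) ≐ h(h(X2, q(3, X2)), X2),  W ≐ q(s(X), s(unit)).
Decompose h/2: Z ≐ h(X2, q(3, X2)),  q(unit, false) ≐ X2.
Bind Z := h(X2, q(3, X2)); substituting into the one remaining equation that mentions Z gives: q(Y, h(q(h(3, h(X2, q(3, X2))), 3), false)) ≐ q(3, h(S, X)).
Bind X2 := q(unit, false); substituting into the one remaining equation that mentions X2 gives: q(Y, h(q(h(3, h(q(unit, false), q(3, q(unit, false)))), 3), false)) ≐ q(3, h(S, X)). Substituting into the earlier binding gives Z := h(q(unit, false), q(3, q(unit, false))).
Bind W := q(s(X), s(unit)); no other remaining equation mentions W.
Decompose q/2: Y ≐ 3,  h(q(h(3, h(q(unit, false), q(3, q(unit, false)))), 3), false) ≐ h(S, X).
Bind Y := 3; no other remaining equation mentions Y.
Decompose h/2: q(h(3, h(q(unit, false), q(3, q(unit, false)))), 3) ≐ S,  false ≐ X.
Bind S := q(h(3, h(q(unit, false), q(3, q(unit, false)))), 3); no other remaining equation mentions S.
Bind X := false. Substituting into the earlier binding gives W := q(s(false), s(unit)).
MGU = { Z -> h(q(unit, false), q(3, q(unit, false))), X2 -> q(unit, false), W -> q(s(false), s(unit)), Y -> 3, S -> q(h(3, h(q(unit, false), q(3, q(unit, false)))), 3), X -> false }, so S -> q(h(3, h(q(unit, false), q(3, q(unit, false)))), 3).

q(h(3, h(q(unit, false), q(3, q(unit, false)))), 3)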